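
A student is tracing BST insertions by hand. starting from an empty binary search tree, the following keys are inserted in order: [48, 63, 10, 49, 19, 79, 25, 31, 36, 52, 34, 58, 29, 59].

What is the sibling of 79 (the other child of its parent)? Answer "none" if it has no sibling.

Resulting structure (node: left, right):
  48: L=10, R=63
  63: L=49, R=79
  10: L=–, R=19
  49: L=–, R=52
  19: L=–, R=25
  79: L=–, R=–
  25: L=–, R=31
  31: L=29, R=36
  36: L=34, R=–
  52: L=–, R=58
  34: L=–, R=–
  58: L=–, R=59
  29: L=–, R=–
  59: L=–, R=–

79's parent is 63; the other child of 63 is 49.

49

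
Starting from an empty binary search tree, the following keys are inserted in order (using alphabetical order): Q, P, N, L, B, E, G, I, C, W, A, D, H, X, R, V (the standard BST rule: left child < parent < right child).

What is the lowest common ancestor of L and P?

Q: root
P: left child of Q (depth 1)
N: left child of P (depth 2)
L: left child of N (depth 3)
B: left child of L (depth 4)
E: right child of B (depth 5)
G: right child of E (depth 6)
I: right child of G (depth 7)
C: left child of E (depth 6)
W: right child of Q (depth 1)
A: left child of B (depth 5)
D: right child of C (depth 7)
H: left child of I (depth 8)
X: right child of W (depth 2)
R: left child of W (depth 2)
V: right child of R (depth 3)

Path to L: Q → P → N → L
Path to P: Q → P
P lies on both paths and is an ancestor of the other node.

P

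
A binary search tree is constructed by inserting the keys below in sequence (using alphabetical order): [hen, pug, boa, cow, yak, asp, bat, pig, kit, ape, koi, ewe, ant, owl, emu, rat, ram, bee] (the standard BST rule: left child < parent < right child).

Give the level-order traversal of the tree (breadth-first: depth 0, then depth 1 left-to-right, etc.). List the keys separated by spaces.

Resulting structure (node: left, right):
  hen: L=boa, R=pug
  pug: L=pig, R=yak
  boa: L=asp, R=cow
  cow: L=–, R=ewe
  yak: L=rat, R=–
  asp: L=ape, R=bat
  bat: L=–, R=bee
  pig: L=kit, R=–
  kit: L=–, R=koi
  ape: L=ant, R=–
  koi: L=–, R=owl
  ewe: L=emu, R=–
  ant: L=–, R=–
  owl: L=–, R=–
  emu: L=–, R=–
  rat: L=ram, R=–
  ram: L=–, R=–
  bee: L=–, R=–

hen boa pug asp cow pig yak ape bat ewe kit rat ant bee emu koi ram owl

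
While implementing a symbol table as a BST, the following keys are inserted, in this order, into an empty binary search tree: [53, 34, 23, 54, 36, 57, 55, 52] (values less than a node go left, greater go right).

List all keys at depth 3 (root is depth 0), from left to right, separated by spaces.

52 55

Insert 53: tree is empty, so 53 becomes the root.
Insert 34: 34 < 53 → go left. Place as left child of 53.
Insert 23: 23 < 53 → go left; 23 < 34 → go left. Place as left child of 34.
Insert 54: 54 > 53 → go right. Place as right child of 53.
Insert 36: 36 < 53 → go left; 36 > 34 → go right. Place as right child of 34.
Insert 57: 57 > 53 → go right; 57 > 54 → go right. Place as right child of 54.
Insert 55: 55 > 53 → go right; 55 > 54 → go right; 55 < 57 → go left. Place as left child of 57.
Insert 52: 52 < 53 → go left; 52 > 34 → go right; 52 > 36 → go right. Place as right child of 36.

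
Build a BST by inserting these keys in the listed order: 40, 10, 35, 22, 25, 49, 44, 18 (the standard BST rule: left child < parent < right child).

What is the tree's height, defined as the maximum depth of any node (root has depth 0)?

Insert 40: tree is empty, so 40 becomes the root.
Insert 10: 10 < 40 → go left. Place as left child of 40.
Insert 35: 35 < 40 → go left; 35 > 10 → go right. Place as right child of 10.
Insert 22: 22 < 40 → go left; 22 > 10 → go right; 22 < 35 → go left. Place as left child of 35.
Insert 25: 25 < 40 → go left; 25 > 10 → go right; 25 < 35 → go left; 25 > 22 → go right. Place as right child of 22.
Insert 49: 49 > 40 → go right. Place as right child of 40.
Insert 44: 44 > 40 → go right; 44 < 49 → go left. Place as left child of 49.
Insert 18: 18 < 40 → go left; 18 > 10 → go right; 18 < 35 → go left; 18 < 22 → go left. Place as left child of 22.

The deepest node is 25 at depth 4.

4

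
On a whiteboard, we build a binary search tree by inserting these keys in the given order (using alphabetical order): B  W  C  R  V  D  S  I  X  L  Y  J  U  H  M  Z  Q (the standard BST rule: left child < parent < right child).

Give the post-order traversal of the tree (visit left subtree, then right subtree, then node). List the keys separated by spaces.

B: root
W: right child of B (depth 1)
C: left child of W (depth 2)
R: right child of C (depth 3)
V: right child of R (depth 4)
D: left child of R (depth 4)
S: left child of V (depth 5)
I: right child of D (depth 5)
X: right child of W (depth 2)
L: right child of I (depth 6)
Y: right child of X (depth 3)
J: left child of L (depth 7)
U: right child of S (depth 6)
H: left child of I (depth 6)
M: right child of L (depth 7)
Z: right child of Y (depth 4)
Q: right child of M (depth 8)

H J Q M L I D U S V R C Z Y X W B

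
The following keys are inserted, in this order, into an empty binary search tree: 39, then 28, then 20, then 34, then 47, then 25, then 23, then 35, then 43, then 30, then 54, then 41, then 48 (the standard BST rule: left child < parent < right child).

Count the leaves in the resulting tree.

Insert 39: tree is empty, so 39 becomes the root.
Insert 28: 28 < 39 → go left. Place as left child of 39.
Insert 20: 20 < 39 → go left; 20 < 28 → go left. Place as left child of 28.
Insert 34: 34 < 39 → go left; 34 > 28 → go right. Place as right child of 28.
Insert 47: 47 > 39 → go right. Place as right child of 39.
Insert 25: 25 < 39 → go left; 25 < 28 → go left; 25 > 20 → go right. Place as right child of 20.
Insert 23: 23 < 39 → go left; 23 < 28 → go left; 23 > 20 → go right; 23 < 25 → go left. Place as left child of 25.
Insert 35: 35 < 39 → go left; 35 > 28 → go right; 35 > 34 → go right. Place as right child of 34.
Insert 43: 43 > 39 → go right; 43 < 47 → go left. Place as left child of 47.
Insert 30: 30 < 39 → go left; 30 > 28 → go right; 30 < 34 → go left. Place as left child of 34.
Insert 54: 54 > 39 → go right; 54 > 47 → go right. Place as right child of 47.
Insert 41: 41 > 39 → go right; 41 < 47 → go left; 41 < 43 → go left. Place as left child of 43.
Insert 48: 48 > 39 → go right; 48 > 47 → go right; 48 < 54 → go left. Place as left child of 54.

Leaves: 23, 30, 35, 41, 48 — 5 in total.

5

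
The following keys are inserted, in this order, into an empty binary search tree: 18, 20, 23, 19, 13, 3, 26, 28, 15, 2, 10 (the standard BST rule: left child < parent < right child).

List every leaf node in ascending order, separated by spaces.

18: root
20: right child of 18 (depth 1)
23: right child of 20 (depth 2)
19: left child of 20 (depth 2)
13: left child of 18 (depth 1)
3: left child of 13 (depth 2)
26: right child of 23 (depth 3)
28: right child of 26 (depth 4)
15: right child of 13 (depth 2)
2: left child of 3 (depth 3)
10: right child of 3 (depth 3)

2 10 15 19 28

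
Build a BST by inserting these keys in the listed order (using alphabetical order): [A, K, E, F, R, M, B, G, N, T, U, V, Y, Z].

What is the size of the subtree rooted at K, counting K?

Insert A: tree is empty, so A becomes the root.
Insert K: K > A → go right. Place as right child of A.
Insert E: E > A → go right; E < K → go left. Place as left child of K.
Insert F: F > A → go right; F < K → go left; F > E → go right. Place as right child of E.
Insert R: R > A → go right; R > K → go right. Place as right child of K.
Insert M: M > A → go right; M > K → go right; M < R → go left. Place as left child of R.
Insert B: B > A → go right; B < K → go left; B < E → go left. Place as left child of E.
Insert G: G > A → go right; G < K → go left; G > E → go right; G > F → go right. Place as right child of F.
Insert N: N > A → go right; N > K → go right; N < R → go left; N > M → go right. Place as right child of M.
Insert T: T > A → go right; T > K → go right; T > R → go right. Place as right child of R.
Insert U: U > A → go right; U > K → go right; U > R → go right; U > T → go right. Place as right child of T.
Insert V: V > A → go right; V > K → go right; V > R → go right; V > T → go right; V > U → go right. Place as right child of U.
Insert Y: Y > A → go right; Y > K → go right; Y > R → go right; Y > T → go right; Y > U → go right; Y > V → go right. Place as right child of V.
Insert Z: Z > A → go right; Z > K → go right; Z > R → go right; Z > T → go right; Z > U → go right; Z > V → go right; Z > Y → go right. Place as right child of Y.

Subtree rooted at K contains: K, E, B, F, G, R, M, N, T, U, V, Y, Z — 13 nodes.

13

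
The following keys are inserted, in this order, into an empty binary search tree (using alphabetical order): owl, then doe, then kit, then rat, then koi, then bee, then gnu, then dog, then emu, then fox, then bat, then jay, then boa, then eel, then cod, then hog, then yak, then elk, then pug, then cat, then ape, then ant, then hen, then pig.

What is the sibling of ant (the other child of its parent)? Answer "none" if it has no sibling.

owl: root
doe: left child of owl (depth 1)
kit: right child of doe (depth 2)
rat: right child of owl (depth 1)
koi: right child of kit (depth 3)
bee: left child of doe (depth 2)
gnu: left child of kit (depth 3)
dog: left child of gnu (depth 4)
emu: right child of dog (depth 5)
fox: right child of emu (depth 6)
bat: left child of bee (depth 3)
jay: right child of gnu (depth 4)
boa: right child of bee (depth 3)
eel: left child of emu (depth 6)
cod: right child of boa (depth 4)
hog: left child of jay (depth 5)
yak: right child of rat (depth 2)
elk: right child of eel (depth 7)
pug: left child of rat (depth 2)
cat: left child of cod (depth 5)
ape: left child of bat (depth 4)
ant: left child of ape (depth 5)
hen: left child of hog (depth 6)
pig: left child of pug (depth 3)

ant's parent is ape, which has only one child.

none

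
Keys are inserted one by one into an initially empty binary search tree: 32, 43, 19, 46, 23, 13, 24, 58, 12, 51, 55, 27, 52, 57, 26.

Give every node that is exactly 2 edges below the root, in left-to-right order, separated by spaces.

13 23 46

Insert 32: tree is empty, so 32 becomes the root.
Insert 43: 43 > 32 → go right. Place as right child of 32.
Insert 19: 19 < 32 → go left. Place as left child of 32.
Insert 46: 46 > 32 → go right; 46 > 43 → go right. Place as right child of 43.
Insert 23: 23 < 32 → go left; 23 > 19 → go right. Place as right child of 19.
Insert 13: 13 < 32 → go left; 13 < 19 → go left. Place as left child of 19.
Insert 24: 24 < 32 → go left; 24 > 19 → go right; 24 > 23 → go right. Place as right child of 23.
Insert 58: 58 > 32 → go right; 58 > 43 → go right; 58 > 46 → go right. Place as right child of 46.
Insert 12: 12 < 32 → go left; 12 < 19 → go left; 12 < 13 → go left. Place as left child of 13.
Insert 51: 51 > 32 → go right; 51 > 43 → go right; 51 > 46 → go right; 51 < 58 → go left. Place as left child of 58.
Insert 55: 55 > 32 → go right; 55 > 43 → go right; 55 > 46 → go right; 55 < 58 → go left; 55 > 51 → go right. Place as right child of 51.
Insert 27: 27 < 32 → go left; 27 > 19 → go right; 27 > 23 → go right; 27 > 24 → go right. Place as right child of 24.
Insert 52: 52 > 32 → go right; 52 > 43 → go right; 52 > 46 → go right; 52 < 58 → go left; 52 > 51 → go right; 52 < 55 → go left. Place as left child of 55.
Insert 57: 57 > 32 → go right; 57 > 43 → go right; 57 > 46 → go right; 57 < 58 → go left; 57 > 51 → go right; 57 > 55 → go right. Place as right child of 55.
Insert 26: 26 < 32 → go left; 26 > 19 → go right; 26 > 23 → go right; 26 > 24 → go right; 26 < 27 → go left. Place as left child of 27.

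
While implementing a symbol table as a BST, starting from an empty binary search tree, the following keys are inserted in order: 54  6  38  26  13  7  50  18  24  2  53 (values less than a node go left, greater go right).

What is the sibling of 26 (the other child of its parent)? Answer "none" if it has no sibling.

50

Insert 54: tree is empty, so 54 becomes the root.
Insert 6: 6 < 54 → go left. Place as left child of 54.
Insert 38: 38 < 54 → go left; 38 > 6 → go right. Place as right child of 6.
Insert 26: 26 < 54 → go left; 26 > 6 → go right; 26 < 38 → go left. Place as left child of 38.
Insert 13: 13 < 54 → go left; 13 > 6 → go right; 13 < 38 → go left; 13 < 26 → go left. Place as left child of 26.
Insert 7: 7 < 54 → go left; 7 > 6 → go right; 7 < 38 → go left; 7 < 26 → go left; 7 < 13 → go left. Place as left child of 13.
Insert 50: 50 < 54 → go left; 50 > 6 → go right; 50 > 38 → go right. Place as right child of 38.
Insert 18: 18 < 54 → go left; 18 > 6 → go right; 18 < 38 → go left; 18 < 26 → go left; 18 > 13 → go right. Place as right child of 13.
Insert 24: 24 < 54 → go left; 24 > 6 → go right; 24 < 38 → go left; 24 < 26 → go left; 24 > 13 → go right; 24 > 18 → go right. Place as right child of 18.
Insert 2: 2 < 54 → go left; 2 < 6 → go left. Place as left child of 6.
Insert 53: 53 < 54 → go left; 53 > 6 → go right; 53 > 38 → go right; 53 > 50 → go right. Place as right child of 50.

26's parent is 38; the other child of 38 is 50.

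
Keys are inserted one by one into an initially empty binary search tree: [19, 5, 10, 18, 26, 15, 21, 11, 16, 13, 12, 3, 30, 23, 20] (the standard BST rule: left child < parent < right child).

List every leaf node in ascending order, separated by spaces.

3 12 16 20 23 30

19: root
5: left child of 19 (depth 1)
10: right child of 5 (depth 2)
18: right child of 10 (depth 3)
26: right child of 19 (depth 1)
15: left child of 18 (depth 4)
21: left child of 26 (depth 2)
11: left child of 15 (depth 5)
16: right child of 15 (depth 5)
13: right child of 11 (depth 6)
12: left child of 13 (depth 7)
3: left child of 5 (depth 2)
30: right child of 26 (depth 2)
23: right child of 21 (depth 3)
20: left child of 21 (depth 3)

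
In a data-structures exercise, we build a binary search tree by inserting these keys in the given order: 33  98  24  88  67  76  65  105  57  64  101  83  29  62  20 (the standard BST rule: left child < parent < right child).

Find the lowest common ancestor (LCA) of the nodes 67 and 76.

67

Resulting structure (node: left, right):
  33: L=24, R=98
  98: L=88, R=105
  24: L=20, R=29
  88: L=67, R=–
  67: L=65, R=76
  76: L=–, R=83
  65: L=57, R=–
  105: L=101, R=–
  57: L=–, R=64
  64: L=62, R=–
  101: L=–, R=–
  83: L=–, R=–
  29: L=–, R=–
  62: L=–, R=–
  20: L=–, R=–

Path to 67: 33 → 98 → 88 → 67
Path to 76: 33 → 98 → 88 → 67 → 76
67 lies on both paths and is an ancestor of the other node.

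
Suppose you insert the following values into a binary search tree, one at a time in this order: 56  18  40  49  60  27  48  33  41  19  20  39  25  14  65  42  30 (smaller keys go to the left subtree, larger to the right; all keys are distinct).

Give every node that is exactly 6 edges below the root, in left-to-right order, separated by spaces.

25 42

56: root
18: left child of 56 (depth 1)
40: right child of 18 (depth 2)
49: right child of 40 (depth 3)
60: right child of 56 (depth 1)
27: left child of 40 (depth 3)
48: left child of 49 (depth 4)
33: right child of 27 (depth 4)
41: left child of 48 (depth 5)
19: left child of 27 (depth 4)
20: right child of 19 (depth 5)
39: right child of 33 (depth 5)
25: right child of 20 (depth 6)
14: left child of 18 (depth 2)
65: right child of 60 (depth 2)
42: right child of 41 (depth 6)
30: left child of 33 (depth 5)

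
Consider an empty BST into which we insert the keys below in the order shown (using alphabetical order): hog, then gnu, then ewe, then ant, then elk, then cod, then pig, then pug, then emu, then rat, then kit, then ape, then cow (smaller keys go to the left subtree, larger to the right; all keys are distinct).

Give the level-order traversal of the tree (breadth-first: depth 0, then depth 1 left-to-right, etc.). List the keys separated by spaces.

hog gnu pig ewe kit pug ant rat elk cod emu ape cow

hog: root
gnu: left child of hog (depth 1)
ewe: left child of gnu (depth 2)
ant: left child of ewe (depth 3)
elk: right child of ant (depth 4)
cod: left child of elk (depth 5)
pig: right child of hog (depth 1)
pug: right child of pig (depth 2)
emu: right child of elk (depth 5)
rat: right child of pug (depth 3)
kit: left child of pig (depth 2)
ape: left child of cod (depth 6)
cow: right child of cod (depth 6)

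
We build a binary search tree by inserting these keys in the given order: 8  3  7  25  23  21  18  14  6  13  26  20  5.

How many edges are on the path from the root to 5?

8: root
3: left child of 8 (depth 1)
7: right child of 3 (depth 2)
25: right child of 8 (depth 1)
23: left child of 25 (depth 2)
21: left child of 23 (depth 3)
18: left child of 21 (depth 4)
14: left child of 18 (depth 5)
6: left child of 7 (depth 3)
13: left child of 14 (depth 6)
26: right child of 25 (depth 2)
20: right child of 18 (depth 5)
5: left child of 6 (depth 4)

Path to 5: 8 → 3 → 7 → 6 → 5, which is 4 edges.

4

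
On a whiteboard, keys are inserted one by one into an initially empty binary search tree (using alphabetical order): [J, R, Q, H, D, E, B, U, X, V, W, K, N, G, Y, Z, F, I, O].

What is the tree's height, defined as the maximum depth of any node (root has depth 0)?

5

J: root
R: right child of J (depth 1)
Q: left child of R (depth 2)
H: left child of J (depth 1)
D: left child of H (depth 2)
E: right child of D (depth 3)
B: left child of D (depth 3)
U: right child of R (depth 2)
X: right child of U (depth 3)
V: left child of X (depth 4)
W: right child of V (depth 5)
K: left child of Q (depth 3)
N: right child of K (depth 4)
G: right child of E (depth 4)
Y: right child of X (depth 4)
Z: right child of Y (depth 5)
F: left child of G (depth 5)
I: right child of H (depth 2)
O: right child of N (depth 5)

The deepest node is W at depth 5.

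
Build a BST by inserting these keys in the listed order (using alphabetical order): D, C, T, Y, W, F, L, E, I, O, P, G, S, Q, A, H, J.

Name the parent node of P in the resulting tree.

Resulting structure (node: left, right):
  D: L=C, R=T
  C: L=A, R=–
  T: L=F, R=Y
  Y: L=W, R=–
  W: L=–, R=–
  F: L=E, R=L
  L: L=I, R=O
  E: L=–, R=–
  I: L=G, R=J
  O: L=–, R=P
  P: L=–, R=S
  G: L=–, R=H
  S: L=Q, R=–
  Q: L=–, R=–
  A: L=–, R=–
  H: L=–, R=–
  J: L=–, R=–

O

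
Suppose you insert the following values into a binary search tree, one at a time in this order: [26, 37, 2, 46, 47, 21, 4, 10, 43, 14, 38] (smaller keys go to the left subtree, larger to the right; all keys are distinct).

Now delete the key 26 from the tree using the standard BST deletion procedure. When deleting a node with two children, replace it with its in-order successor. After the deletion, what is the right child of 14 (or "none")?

none

Insert 26: tree is empty, so 26 becomes the root.
Insert 37: 37 > 26 → go right. Place as right child of 26.
Insert 2: 2 < 26 → go left. Place as left child of 26.
Insert 46: 46 > 26 → go right; 46 > 37 → go right. Place as right child of 37.
Insert 47: 47 > 26 → go right; 47 > 37 → go right; 47 > 46 → go right. Place as right child of 46.
Insert 21: 21 < 26 → go left; 21 > 2 → go right. Place as right child of 2.
Insert 4: 4 < 26 → go left; 4 > 2 → go right; 4 < 21 → go left. Place as left child of 21.
Insert 10: 10 < 26 → go left; 10 > 2 → go right; 10 < 21 → go left; 10 > 4 → go right. Place as right child of 4.
Insert 43: 43 > 26 → go right; 43 > 37 → go right; 43 < 46 → go left. Place as left child of 46.
Insert 14: 14 < 26 → go left; 14 > 2 → go right; 14 < 21 → go left; 14 > 4 → go right; 14 > 10 → go right. Place as right child of 10.
Insert 38: 38 > 26 → go right; 38 > 37 → go right; 38 < 46 → go left; 38 < 43 → go left. Place as left child of 43.

Delete 26 (two children — replace with in-order successor).
After deletion, 14's right child: none.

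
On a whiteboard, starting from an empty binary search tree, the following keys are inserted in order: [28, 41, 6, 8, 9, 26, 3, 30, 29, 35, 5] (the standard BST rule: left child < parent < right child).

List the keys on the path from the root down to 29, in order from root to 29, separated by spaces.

28: root
41: right child of 28 (depth 1)
6: left child of 28 (depth 1)
8: right child of 6 (depth 2)
9: right child of 8 (depth 3)
26: right child of 9 (depth 4)
3: left child of 6 (depth 2)
30: left child of 41 (depth 2)
29: left child of 30 (depth 3)
35: right child of 30 (depth 3)
5: right child of 3 (depth 3)

28 41 30 29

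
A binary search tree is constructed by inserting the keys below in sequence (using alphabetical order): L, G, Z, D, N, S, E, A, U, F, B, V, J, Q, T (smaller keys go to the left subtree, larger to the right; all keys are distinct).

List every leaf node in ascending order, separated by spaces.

L: root
G: left child of L (depth 1)
Z: right child of L (depth 1)
D: left child of G (depth 2)
N: left child of Z (depth 2)
S: right child of N (depth 3)
E: right child of D (depth 3)
A: left child of D (depth 3)
U: right child of S (depth 4)
F: right child of E (depth 4)
B: right child of A (depth 4)
V: right child of U (depth 5)
J: right child of G (depth 2)
Q: left child of S (depth 4)
T: left child of U (depth 5)

B F J Q T V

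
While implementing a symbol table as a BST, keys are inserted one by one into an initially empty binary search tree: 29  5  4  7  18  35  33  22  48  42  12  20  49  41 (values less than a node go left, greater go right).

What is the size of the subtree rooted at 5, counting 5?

7

Insert 29: tree is empty, so 29 becomes the root.
Insert 5: 5 < 29 → go left. Place as left child of 29.
Insert 4: 4 < 29 → go left; 4 < 5 → go left. Place as left child of 5.
Insert 7: 7 < 29 → go left; 7 > 5 → go right. Place as right child of 5.
Insert 18: 18 < 29 → go left; 18 > 5 → go right; 18 > 7 → go right. Place as right child of 7.
Insert 35: 35 > 29 → go right. Place as right child of 29.
Insert 33: 33 > 29 → go right; 33 < 35 → go left. Place as left child of 35.
Insert 22: 22 < 29 → go left; 22 > 5 → go right; 22 > 7 → go right; 22 > 18 → go right. Place as right child of 18.
Insert 48: 48 > 29 → go right; 48 > 35 → go right. Place as right child of 35.
Insert 42: 42 > 29 → go right; 42 > 35 → go right; 42 < 48 → go left. Place as left child of 48.
Insert 12: 12 < 29 → go left; 12 > 5 → go right; 12 > 7 → go right; 12 < 18 → go left. Place as left child of 18.
Insert 20: 20 < 29 → go left; 20 > 5 → go right; 20 > 7 → go right; 20 > 18 → go right; 20 < 22 → go left. Place as left child of 22.
Insert 49: 49 > 29 → go right; 49 > 35 → go right; 49 > 48 → go right. Place as right child of 48.
Insert 41: 41 > 29 → go right; 41 > 35 → go right; 41 < 48 → go left; 41 < 42 → go left. Place as left child of 42.

Subtree rooted at 5 contains: 5, 4, 7, 18, 12, 22, 20 — 7 nodes.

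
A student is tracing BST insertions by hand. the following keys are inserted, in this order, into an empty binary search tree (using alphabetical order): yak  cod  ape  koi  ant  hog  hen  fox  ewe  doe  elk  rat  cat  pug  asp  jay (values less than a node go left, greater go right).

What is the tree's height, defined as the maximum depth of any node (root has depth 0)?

8

yak: root
cod: left child of yak (depth 1)
ape: left child of cod (depth 2)
koi: right child of cod (depth 2)
ant: left child of ape (depth 3)
hog: left child of koi (depth 3)
hen: left child of hog (depth 4)
fox: left child of hen (depth 5)
ewe: left child of fox (depth 6)
doe: left child of ewe (depth 7)
elk: right child of doe (depth 8)
rat: right child of koi (depth 3)
cat: right child of ape (depth 3)
pug: left child of rat (depth 4)
asp: left child of cat (depth 4)
jay: right child of hog (depth 4)

The deepest node is elk at depth 8.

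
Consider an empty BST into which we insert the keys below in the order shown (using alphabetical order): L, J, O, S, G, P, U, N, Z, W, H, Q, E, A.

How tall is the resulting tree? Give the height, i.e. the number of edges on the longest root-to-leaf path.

5

L: root
J: left child of L (depth 1)
O: right child of L (depth 1)
S: right child of O (depth 2)
G: left child of J (depth 2)
P: left child of S (depth 3)
U: right child of S (depth 3)
N: left child of O (depth 2)
Z: right child of U (depth 4)
W: left child of Z (depth 5)
H: right child of G (depth 3)
Q: right child of P (depth 4)
E: left child of G (depth 3)
A: left child of E (depth 4)

The deepest node is W at depth 5.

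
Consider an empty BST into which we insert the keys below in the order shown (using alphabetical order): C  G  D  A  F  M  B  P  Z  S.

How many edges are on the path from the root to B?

Resulting structure (node: left, right):
  C: L=A, R=G
  G: L=D, R=M
  D: L=–, R=F
  A: L=–, R=B
  F: L=–, R=–
  M: L=–, R=P
  B: L=–, R=–
  P: L=–, R=Z
  Z: L=S, R=–
  S: L=–, R=–

Path to B: C → A → B, which is 2 edges.

2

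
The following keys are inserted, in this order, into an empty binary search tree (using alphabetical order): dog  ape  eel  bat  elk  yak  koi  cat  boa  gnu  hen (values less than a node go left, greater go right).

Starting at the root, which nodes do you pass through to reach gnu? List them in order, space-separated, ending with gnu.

Insert dog: tree is empty, so dog becomes the root.
Insert ape: ape < dog → go left. Place as left child of dog.
Insert eel: eel > dog → go right. Place as right child of dog.
Insert bat: bat < dog → go left; bat > ape → go right. Place as right child of ape.
Insert elk: elk > dog → go right; elk > eel → go right. Place as right child of eel.
Insert yak: yak > dog → go right; yak > eel → go right; yak > elk → go right. Place as right child of elk.
Insert koi: koi > dog → go right; koi > eel → go right; koi > elk → go right; koi < yak → go left. Place as left child of yak.
Insert cat: cat < dog → go left; cat > ape → go right; cat > bat → go right. Place as right child of bat.
Insert boa: boa < dog → go left; boa > ape → go right; boa > bat → go right; boa < cat → go left. Place as left child of cat.
Insert gnu: gnu > dog → go right; gnu > eel → go right; gnu > elk → go right; gnu < yak → go left; gnu < koi → go left. Place as left child of koi.
Insert hen: hen > dog → go right; hen > eel → go right; hen > elk → go right; hen < yak → go left; hen < koi → go left; hen > gnu → go right. Place as right child of gnu.

dog eel elk yak koi gnu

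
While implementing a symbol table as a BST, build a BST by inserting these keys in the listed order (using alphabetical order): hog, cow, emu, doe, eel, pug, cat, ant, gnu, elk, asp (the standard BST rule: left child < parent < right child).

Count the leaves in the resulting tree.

4

hog: root
cow: left child of hog (depth 1)
emu: right child of cow (depth 2)
doe: left child of emu (depth 3)
eel: right child of doe (depth 4)
pug: right child of hog (depth 1)
cat: left child of cow (depth 2)
ant: left child of cat (depth 3)
gnu: right child of emu (depth 3)
elk: right child of eel (depth 5)
asp: right child of ant (depth 4)

Leaves: asp, elk, gnu, pug — 4 in total.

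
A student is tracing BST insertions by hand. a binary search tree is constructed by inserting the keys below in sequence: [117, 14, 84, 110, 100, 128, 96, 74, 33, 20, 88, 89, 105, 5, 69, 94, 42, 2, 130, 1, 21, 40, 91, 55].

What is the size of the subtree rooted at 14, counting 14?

21

Insert 117: tree is empty, so 117 becomes the root.
Insert 14: 14 < 117 → go left. Place as left child of 117.
Insert 84: 84 < 117 → go left; 84 > 14 → go right. Place as right child of 14.
Insert 110: 110 < 117 → go left; 110 > 14 → go right; 110 > 84 → go right. Place as right child of 84.
Insert 100: 100 < 117 → go left; 100 > 14 → go right; 100 > 84 → go right; 100 < 110 → go left. Place as left child of 110.
Insert 128: 128 > 117 → go right. Place as right child of 117.
Insert 96: 96 < 117 → go left; 96 > 14 → go right; 96 > 84 → go right; 96 < 110 → go left; 96 < 100 → go left. Place as left child of 100.
Insert 74: 74 < 117 → go left; 74 > 14 → go right; 74 < 84 → go left. Place as left child of 84.
Insert 33: 33 < 117 → go left; 33 > 14 → go right; 33 < 84 → go left; 33 < 74 → go left. Place as left child of 74.
Insert 20: 20 < 117 → go left; 20 > 14 → go right; 20 < 84 → go left; 20 < 74 → go left; 20 < 33 → go left. Place as left child of 33.
Insert 88: 88 < 117 → go left; 88 > 14 → go right; 88 > 84 → go right; 88 < 110 → go left; 88 < 100 → go left; 88 < 96 → go left. Place as left child of 96.
Insert 89: 89 < 117 → go left; 89 > 14 → go right; 89 > 84 → go right; 89 < 110 → go left; 89 < 100 → go left; 89 < 96 → go left; 89 > 88 → go right. Place as right child of 88.
Insert 105: 105 < 117 → go left; 105 > 14 → go right; 105 > 84 → go right; 105 < 110 → go left; 105 > 100 → go right. Place as right child of 100.
Insert 5: 5 < 117 → go left; 5 < 14 → go left. Place as left child of 14.
Insert 69: 69 < 117 → go left; 69 > 14 → go right; 69 < 84 → go left; 69 < 74 → go left; 69 > 33 → go right. Place as right child of 33.
Insert 94: 94 < 117 → go left; 94 > 14 → go right; 94 > 84 → go right; 94 < 110 → go left; 94 < 100 → go left; 94 < 96 → go left; 94 > 88 → go right; 94 > 89 → go right. Place as right child of 89.
Insert 42: 42 < 117 → go left; 42 > 14 → go right; 42 < 84 → go left; 42 < 74 → go left; 42 > 33 → go right; 42 < 69 → go left. Place as left child of 69.
Insert 2: 2 < 117 → go left; 2 < 14 → go left; 2 < 5 → go left. Place as left child of 5.
Insert 130: 130 > 117 → go right; 130 > 128 → go right. Place as right child of 128.
Insert 1: 1 < 117 → go left; 1 < 14 → go left; 1 < 5 → go left; 1 < 2 → go left. Place as left child of 2.
Insert 21: 21 < 117 → go left; 21 > 14 → go right; 21 < 84 → go left; 21 < 74 → go left; 21 < 33 → go left; 21 > 20 → go right. Place as right child of 20.
Insert 40: 40 < 117 → go left; 40 > 14 → go right; 40 < 84 → go left; 40 < 74 → go left; 40 > 33 → go right; 40 < 69 → go left; 40 < 42 → go left. Place as left child of 42.
Insert 91: 91 < 117 → go left; 91 > 14 → go right; 91 > 84 → go right; 91 < 110 → go left; 91 < 100 → go left; 91 < 96 → go left; 91 > 88 → go right; 91 > 89 → go right; 91 < 94 → go left. Place as left child of 94.
Insert 55: 55 < 117 → go left; 55 > 14 → go right; 55 < 84 → go left; 55 < 74 → go left; 55 > 33 → go right; 55 < 69 → go left; 55 > 42 → go right. Place as right child of 42.

Subtree rooted at 14 contains: 14, 5, 2, 1, 84, 74, 33, 20, 21, 69, 42, 40, 55, 110, 100, 96, 88, 89, 94, 91, 105 — 21 nodes.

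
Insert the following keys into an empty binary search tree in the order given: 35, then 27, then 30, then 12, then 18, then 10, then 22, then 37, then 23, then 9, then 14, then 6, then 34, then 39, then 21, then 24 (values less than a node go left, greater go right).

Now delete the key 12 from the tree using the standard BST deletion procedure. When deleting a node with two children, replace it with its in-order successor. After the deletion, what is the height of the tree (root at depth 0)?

6

Insert 35: tree is empty, so 35 becomes the root.
Insert 27: 27 < 35 → go left. Place as left child of 35.
Insert 30: 30 < 35 → go left; 30 > 27 → go right. Place as right child of 27.
Insert 12: 12 < 35 → go left; 12 < 27 → go left. Place as left child of 27.
Insert 18: 18 < 35 → go left; 18 < 27 → go left; 18 > 12 → go right. Place as right child of 12.
Insert 10: 10 < 35 → go left; 10 < 27 → go left; 10 < 12 → go left. Place as left child of 12.
Insert 22: 22 < 35 → go left; 22 < 27 → go left; 22 > 12 → go right; 22 > 18 → go right. Place as right child of 18.
Insert 37: 37 > 35 → go right. Place as right child of 35.
Insert 23: 23 < 35 → go left; 23 < 27 → go left; 23 > 12 → go right; 23 > 18 → go right; 23 > 22 → go right. Place as right child of 22.
Insert 9: 9 < 35 → go left; 9 < 27 → go left; 9 < 12 → go left; 9 < 10 → go left. Place as left child of 10.
Insert 14: 14 < 35 → go left; 14 < 27 → go left; 14 > 12 → go right; 14 < 18 → go left. Place as left child of 18.
Insert 6: 6 < 35 → go left; 6 < 27 → go left; 6 < 12 → go left; 6 < 10 → go left; 6 < 9 → go left. Place as left child of 9.
Insert 34: 34 < 35 → go left; 34 > 27 → go right; 34 > 30 → go right. Place as right child of 30.
Insert 39: 39 > 35 → go right; 39 > 37 → go right. Place as right child of 37.
Insert 21: 21 < 35 → go left; 21 < 27 → go left; 21 > 12 → go right; 21 > 18 → go right; 21 < 22 → go left. Place as left child of 22.
Insert 24: 24 < 35 → go left; 24 < 27 → go left; 24 > 12 → go right; 24 > 18 → go right; 24 > 22 → go right; 24 > 23 → go right. Place as right child of 23.

Delete 12 (two children — replace with in-order successor).
After deletion, deepest node is 24 at depth 6.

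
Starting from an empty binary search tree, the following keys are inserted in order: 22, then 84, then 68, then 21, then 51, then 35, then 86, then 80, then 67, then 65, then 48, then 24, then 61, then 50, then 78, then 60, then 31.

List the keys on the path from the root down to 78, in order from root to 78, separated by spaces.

22: root
84: right child of 22 (depth 1)
68: left child of 84 (depth 2)
21: left child of 22 (depth 1)
51: left child of 68 (depth 3)
35: left child of 51 (depth 4)
86: right child of 84 (depth 2)
80: right child of 68 (depth 3)
67: right child of 51 (depth 4)
65: left child of 67 (depth 5)
48: right child of 35 (depth 5)
24: left child of 35 (depth 5)
61: left child of 65 (depth 6)
50: right child of 48 (depth 6)
78: left child of 80 (depth 4)
60: left child of 61 (depth 7)
31: right child of 24 (depth 6)

22 84 68 80 78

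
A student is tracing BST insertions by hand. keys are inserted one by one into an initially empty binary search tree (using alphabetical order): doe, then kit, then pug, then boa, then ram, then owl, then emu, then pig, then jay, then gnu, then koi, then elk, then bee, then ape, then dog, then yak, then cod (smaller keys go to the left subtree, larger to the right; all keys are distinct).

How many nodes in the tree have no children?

doe: root
kit: right child of doe (depth 1)
pug: right child of kit (depth 2)
boa: left child of doe (depth 1)
ram: right child of pug (depth 3)
owl: left child of pug (depth 3)
emu: left child of kit (depth 2)
pig: right child of owl (depth 4)
jay: right child of emu (depth 3)
gnu: left child of jay (depth 4)
koi: left child of owl (depth 4)
elk: left child of emu (depth 3)
bee: left child of boa (depth 2)
ape: left child of bee (depth 3)
dog: left child of elk (depth 4)
yak: right child of ram (depth 4)
cod: right child of boa (depth 2)

Leaves: ape, cod, dog, gnu, koi, pig, yak — 7 in total.

7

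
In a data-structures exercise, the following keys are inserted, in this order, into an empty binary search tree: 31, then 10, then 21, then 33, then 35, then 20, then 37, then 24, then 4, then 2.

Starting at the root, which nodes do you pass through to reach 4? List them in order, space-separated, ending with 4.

31 10 4

Resulting structure (node: left, right):
  31: L=10, R=33
  10: L=4, R=21
  21: L=20, R=24
  33: L=–, R=35
  35: L=–, R=37
  20: L=–, R=–
  37: L=–, R=–
  24: L=–, R=–
  4: L=2, R=–
  2: L=–, R=–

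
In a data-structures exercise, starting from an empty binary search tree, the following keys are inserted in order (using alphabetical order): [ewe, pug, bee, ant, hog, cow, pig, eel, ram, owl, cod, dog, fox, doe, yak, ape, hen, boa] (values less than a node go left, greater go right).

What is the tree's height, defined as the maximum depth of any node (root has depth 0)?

Insert ewe: tree is empty, so ewe becomes the root.
Insert pug: pug > ewe → go right. Place as right child of ewe.
Insert bee: bee < ewe → go left. Place as left child of ewe.
Insert ant: ant < ewe → go left; ant < bee → go left. Place as left child of bee.
Insert hog: hog > ewe → go right; hog < pug → go left. Place as left child of pug.
Insert cow: cow < ewe → go left; cow > bee → go right. Place as right child of bee.
Insert pig: pig > ewe → go right; pig < pug → go left; pig > hog → go right. Place as right child of hog.
Insert eel: eel < ewe → go left; eel > bee → go right; eel > cow → go right. Place as right child of cow.
Insert ram: ram > ewe → go right; ram > pug → go right. Place as right child of pug.
Insert owl: owl > ewe → go right; owl < pug → go left; owl > hog → go right; owl < pig → go left. Place as left child of pig.
Insert cod: cod < ewe → go left; cod > bee → go right; cod < cow → go left. Place as left child of cow.
Insert dog: dog < ewe → go left; dog > bee → go right; dog > cow → go right; dog < eel → go left. Place as left child of eel.
Insert fox: fox > ewe → go right; fox < pug → go left; fox < hog → go left. Place as left child of hog.
Insert doe: doe < ewe → go left; doe > bee → go right; doe > cow → go right; doe < eel → go left; doe < dog → go left. Place as left child of dog.
Insert yak: yak > ewe → go right; yak > pug → go right; yak > ram → go right. Place as right child of ram.
Insert ape: ape < ewe → go left; ape < bee → go left; ape > ant → go right. Place as right child of ant.
Insert hen: hen > ewe → go right; hen < pug → go left; hen < hog → go left; hen > fox → go right. Place as right child of fox.
Insert boa: boa < ewe → go left; boa > bee → go right; boa < cow → go left; boa < cod → go left. Place as left child of cod.

The deepest node is doe at depth 5.

5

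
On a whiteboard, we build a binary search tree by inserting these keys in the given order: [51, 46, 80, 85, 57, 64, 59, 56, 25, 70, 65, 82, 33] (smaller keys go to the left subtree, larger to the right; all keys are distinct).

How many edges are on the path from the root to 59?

51: root
46: left child of 51 (depth 1)
80: right child of 51 (depth 1)
85: right child of 80 (depth 2)
57: left child of 80 (depth 2)
64: right child of 57 (depth 3)
59: left child of 64 (depth 4)
56: left child of 57 (depth 3)
25: left child of 46 (depth 2)
70: right child of 64 (depth 4)
65: left child of 70 (depth 5)
82: left child of 85 (depth 3)
33: right child of 25 (depth 3)

Path to 59: 51 → 80 → 57 → 64 → 59, which is 4 edges.

4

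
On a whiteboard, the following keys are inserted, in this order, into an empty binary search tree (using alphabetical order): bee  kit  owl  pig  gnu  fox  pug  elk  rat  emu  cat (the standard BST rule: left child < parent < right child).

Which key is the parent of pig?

Insert bee: tree is empty, so bee becomes the root.
Insert kit: kit > bee → go right. Place as right child of bee.
Insert owl: owl > bee → go right; owl > kit → go right. Place as right child of kit.
Insert pig: pig > bee → go right; pig > kit → go right; pig > owl → go right. Place as right child of owl.
Insert gnu: gnu > bee → go right; gnu < kit → go left. Place as left child of kit.
Insert fox: fox > bee → go right; fox < kit → go left; fox < gnu → go left. Place as left child of gnu.
Insert pug: pug > bee → go right; pug > kit → go right; pug > owl → go right; pug > pig → go right. Place as right child of pig.
Insert elk: elk > bee → go right; elk < kit → go left; elk < gnu → go left; elk < fox → go left. Place as left child of fox.
Insert rat: rat > bee → go right; rat > kit → go right; rat > owl → go right; rat > pig → go right; rat > pug → go right. Place as right child of pug.
Insert emu: emu > bee → go right; emu < kit → go left; emu < gnu → go left; emu < fox → go left; emu > elk → go right. Place as right child of elk.
Insert cat: cat > bee → go right; cat < kit → go left; cat < gnu → go left; cat < fox → go left; cat < elk → go left. Place as left child of elk.

owl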